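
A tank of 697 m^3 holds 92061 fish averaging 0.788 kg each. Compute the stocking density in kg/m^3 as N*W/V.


Total biomass = 92061 fish * 0.788 kg = 72544.068 kg
Density = total biomass / volume = 72544.068 / 697 = 104.08 kg/m^3

104.08 kg/m^3


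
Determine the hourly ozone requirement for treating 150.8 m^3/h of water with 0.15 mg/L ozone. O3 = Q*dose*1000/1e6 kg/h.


O3 demand (mg/h) = Q * dose * 1000 = 150.8 * 0.15 * 1000 = 22620 mg/h
Convert mg to kg: 22620 / 1e6 = 0.02262 kg/h

0.02262 kg/h


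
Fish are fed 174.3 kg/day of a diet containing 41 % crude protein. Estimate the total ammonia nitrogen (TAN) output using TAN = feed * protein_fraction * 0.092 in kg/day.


Protein in feed = 174.3 * 41/100 = 71.463 kg/day
TAN = protein * 0.092 = 71.463 * 0.092 = 6.574596 kg/day

6.574596 kg/day


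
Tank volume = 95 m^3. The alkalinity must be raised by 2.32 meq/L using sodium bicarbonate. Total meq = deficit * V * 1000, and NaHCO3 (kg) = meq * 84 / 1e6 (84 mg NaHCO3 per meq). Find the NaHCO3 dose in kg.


Tank volume in L = 95 m^3 * 1000 = 95000 L
Total meq required = 2.32 meq/L * 95000 L = 220400 meq
NaHCO3 mass = 220400 meq * 84 mg/meq / 1e6 = 18.5136 kg

18.5136 kg


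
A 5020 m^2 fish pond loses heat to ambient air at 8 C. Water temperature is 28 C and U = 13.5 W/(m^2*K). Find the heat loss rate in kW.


Temperature difference dT = 28 - 8 = 20 K
Heat loss (W) = U * A * dT = 13.5 * 5020 * 20 = 1355400 W
Convert to kW: 1355400 / 1000 = 1355.4 kW

1355.4 kW


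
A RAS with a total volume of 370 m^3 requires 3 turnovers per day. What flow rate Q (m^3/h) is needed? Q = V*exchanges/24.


Daily recirculation volume = 370 m^3 * 3 = 1110 m^3/day
Flow rate Q = daily volume / 24 h = 1110 / 24 = 46.25 m^3/h

46.25 m^3/h


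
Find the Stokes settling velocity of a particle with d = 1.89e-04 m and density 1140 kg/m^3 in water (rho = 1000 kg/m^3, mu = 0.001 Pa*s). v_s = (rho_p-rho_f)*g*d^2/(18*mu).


Density difference: rho_p - rho_f = 1140 - 1000 = 140 kg/m^3
d^2 = (1.89e-04)^2 = 3.5721e-08 m^2
Numerator = (rho_p - rho_f) * g * d^2 = 140 * 9.81 * 3.5721e-08 = 4.9059221e-05
Denominator = 18 * mu = 18 * 0.001 = 0.018
v_s = 4.9059221e-05 / 0.018 = 0.00272551 m/s
Check: Re = rho_f * v_s * d / mu = 1000 * 0.00272551 * 1.89e-04 / 0.001 = 0.515 < 1, so Stokes' law applies.

0.00272551 m/s


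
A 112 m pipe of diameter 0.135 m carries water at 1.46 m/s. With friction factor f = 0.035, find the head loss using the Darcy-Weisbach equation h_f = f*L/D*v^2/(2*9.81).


v^2 = 1.46^2 = 2.1316 m^2/s^2
L/D = 112/0.135 = 829.62963
h_f = f*(L/D)*v^2/(2g) = 0.035 * 829.62963 * 2.1316 / 19.62 = 3.15471 m

3.15471 m


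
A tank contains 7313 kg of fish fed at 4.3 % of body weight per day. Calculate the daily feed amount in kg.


Feeding rate fraction = 4.3% / 100 = 0.043
Daily feed = 7313 kg * 0.043 = 314.459 kg/day

314.459 kg/day


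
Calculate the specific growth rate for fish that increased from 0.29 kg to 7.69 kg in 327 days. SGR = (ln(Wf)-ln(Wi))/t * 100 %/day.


ln(W_f) = ln(7.69) = 2.0399208
ln(W_i) = ln(0.29) = -1.2378744
ln(W_f) - ln(W_i) = 2.0399208 - -1.2378744 = 3.2777952
SGR = 3.2777952 / 327 * 100 = 1.00238 %/day

1.00238 %/day


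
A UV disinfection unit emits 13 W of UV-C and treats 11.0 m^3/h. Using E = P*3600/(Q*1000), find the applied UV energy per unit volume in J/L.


Energy delivered per hour = 13 W * 3600 s = 46800 J/h
Volume treated per hour = 11.0 m^3/h * 1000 = 11000 L/h
dose = 46800 / 11000 = 4.25455 J/L

4.25455 J/L


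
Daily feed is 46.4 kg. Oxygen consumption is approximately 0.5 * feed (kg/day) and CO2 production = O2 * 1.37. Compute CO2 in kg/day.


O2 = 46.4 * 0.5 = 23.2
CO2 = 23.2 * 1.37 = 31.784

31.784 kg/day


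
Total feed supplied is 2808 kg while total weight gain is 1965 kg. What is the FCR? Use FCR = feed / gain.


FCR = feed consumed / weight gained
FCR = 2808 kg / 1965 kg = 1.42901

1.42901


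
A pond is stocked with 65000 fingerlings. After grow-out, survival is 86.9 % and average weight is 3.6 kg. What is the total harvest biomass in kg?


Survivors = 65000 * 86.9/100 = 56485 fish
Harvest biomass = survivors * W_f = 56485 * 3.6 = 203346 kg

203346 kg


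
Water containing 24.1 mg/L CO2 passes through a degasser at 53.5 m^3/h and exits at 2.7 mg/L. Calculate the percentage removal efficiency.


CO2_out / CO2_in = 2.7 / 24.1 = 0.1120332
Fraction remaining = 0.1120332
efficiency = (1 - 0.1120332) * 100 = 88.7967 %

88.7967 %


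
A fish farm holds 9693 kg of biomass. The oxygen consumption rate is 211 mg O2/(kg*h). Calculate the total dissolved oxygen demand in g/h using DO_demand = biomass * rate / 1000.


Total O2 consumption (mg/h) = 9693 kg * 211 mg/(kg*h) = 2045223 mg/h
Convert to g/h: 2045223 / 1000 = 2045.223 g/h

2045.223 g/h


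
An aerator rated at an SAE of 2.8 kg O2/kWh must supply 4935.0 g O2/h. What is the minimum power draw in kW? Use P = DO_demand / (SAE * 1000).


SAE in g O2/kWh = 2.8 * 1000 = 2800 g/kWh
P = DO_demand / SAE_g = 4935.0 / 2800 = 1.7625 kW

1.7625 kW


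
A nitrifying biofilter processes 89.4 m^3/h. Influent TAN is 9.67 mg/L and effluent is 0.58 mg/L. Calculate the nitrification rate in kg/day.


Concentration drop: TAN_in - TAN_out = 9.67 - 0.58 = 9.09 mg/L
Hourly TAN removed = Q * dTAN = 89.4 m^3/h * 9.09 mg/L = 812.646 g/h  (m^3/h * mg/L = g/h)
Daily TAN removed = 812.646 * 24 = 19503.504 g/day
Convert to kg/day: 19503.504 / 1000 = 19.503504 kg/day

19.503504 kg/day


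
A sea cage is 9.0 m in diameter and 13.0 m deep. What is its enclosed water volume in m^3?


r = d/2 = 9.0/2 = 4.5 m
Base area = pi*r^2 = pi*4.5^2 = 63.617251 m^2
Volume = 63.617251 * 13.0 = 827.024 m^3

827.024 m^3


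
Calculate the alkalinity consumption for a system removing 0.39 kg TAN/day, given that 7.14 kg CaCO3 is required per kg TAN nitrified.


Alkalinity factor: 7.14 kg CaCO3 consumed per kg TAN nitrified
alk = 0.39 kg TAN * 7.14 = 2.7846 kg CaCO3/day

2.7846 kg CaCO3/day


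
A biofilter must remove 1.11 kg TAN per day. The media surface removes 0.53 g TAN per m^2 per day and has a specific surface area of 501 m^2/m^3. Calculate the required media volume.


A = 1.11*1000 / 0.53 = 2094.3396 m^2
V = 2094.3396 / 501 = 4.18032

4.18032 m^3


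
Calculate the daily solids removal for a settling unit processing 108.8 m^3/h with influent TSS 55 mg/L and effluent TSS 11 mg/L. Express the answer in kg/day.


Concentration drop: TSS_in - TSS_out = 55 - 11 = 44 mg/L
Hourly solids removed = Q * dTSS = 108.8 m^3/h * 44 mg/L = 4787.2 g/h  (m^3/h * mg/L = g/h)
Daily solids removed = 4787.2 * 24 = 114892.8 g/day
Convert g to kg: 114892.8 / 1000 = 114.8928 kg/day

114.8928 kg/day


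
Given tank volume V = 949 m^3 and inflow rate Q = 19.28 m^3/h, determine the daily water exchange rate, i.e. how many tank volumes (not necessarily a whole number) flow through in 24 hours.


Daily flow volume = 19.28 m^3/h * 24 h = 462.72 m^3/day
Exchanges = daily flow / tank volume = 462.72 / 949 = 0.487587 exchanges/day

0.487587 exchanges/day


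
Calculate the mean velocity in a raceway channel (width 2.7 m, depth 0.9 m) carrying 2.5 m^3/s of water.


Cross-sectional area = W * d = 2.7 * 0.9 = 2.43 m^2
Velocity = Q / A = 2.5 / 2.43 = 1.02881 m/s

1.02881 m/s


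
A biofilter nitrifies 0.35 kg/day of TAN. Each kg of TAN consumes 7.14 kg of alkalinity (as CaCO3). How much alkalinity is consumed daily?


Alkalinity factor: 7.14 kg CaCO3 consumed per kg TAN nitrified
alk = 0.35 kg TAN * 7.14 = 2.499 kg CaCO3/day

2.499 kg CaCO3/day


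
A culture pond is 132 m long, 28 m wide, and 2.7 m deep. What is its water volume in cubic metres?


Base area = L * W = 132 * 28 = 3696 m^2
Volume = area * depth = 3696 * 2.7 = 9979.2 m^3

9979.2 m^3


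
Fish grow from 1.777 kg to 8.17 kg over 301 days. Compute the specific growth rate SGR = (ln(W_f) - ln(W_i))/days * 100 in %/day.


ln(W_f) = ln(8.17) = 2.1004689
ln(W_i) = ln(1.777) = 0.57492655
ln(W_f) - ln(W_i) = 2.1004689 - 0.57492655 = 1.5255424
SGR = 1.5255424 / 301 * 100 = 0.506825 %/day

0.506825 %/day


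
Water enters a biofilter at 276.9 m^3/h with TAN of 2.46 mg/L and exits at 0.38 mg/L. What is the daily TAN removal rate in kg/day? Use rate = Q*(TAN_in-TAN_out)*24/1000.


Concentration drop: TAN_in - TAN_out = 2.46 - 0.38 = 2.08 mg/L
Hourly TAN removed = Q * dTAN = 276.9 m^3/h * 2.08 mg/L = 575.952 g/h  (m^3/h * mg/L = g/h)
Daily TAN removed = 575.952 * 24 = 13822.848 g/day
Convert to kg/day: 13822.848 / 1000 = 13.822848 kg/day

13.822848 kg/day


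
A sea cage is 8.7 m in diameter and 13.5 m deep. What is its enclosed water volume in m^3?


r = d/2 = 8.7/2 = 4.35 m
Base area = pi*r^2 = pi*4.35^2 = 59.446787 m^2
Volume = 59.446787 * 13.5 = 802.532 m^3

802.532 m^3


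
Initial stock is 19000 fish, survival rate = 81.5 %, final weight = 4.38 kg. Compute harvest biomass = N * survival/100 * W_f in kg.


Survivors = 19000 * 81.5/100 = 15485 fish
Harvest biomass = survivors * W_f = 15485 * 4.38 = 67824.3 kg

67824.3 kg


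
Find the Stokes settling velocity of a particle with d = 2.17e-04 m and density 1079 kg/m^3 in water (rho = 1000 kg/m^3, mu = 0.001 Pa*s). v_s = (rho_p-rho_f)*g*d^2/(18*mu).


Density difference: rho_p - rho_f = 1079 - 1000 = 79 kg/m^3
d^2 = (2.17e-04)^2 = 4.7089e-08 m^2
Numerator = (rho_p - rho_f) * g * d^2 = 79 * 9.81 * 4.7089e-08 = 3.6493504e-05
Denominator = 18 * mu = 18 * 0.001 = 0.018
v_s = 3.6493504e-05 / 0.018 = 0.00202742 m/s
Check: Re = rho_f * v_s * d / mu = 1000 * 0.00202742 * 2.17e-04 / 0.001 = 0.44 < 1, so Stokes' law applies.

0.00202742 m/s


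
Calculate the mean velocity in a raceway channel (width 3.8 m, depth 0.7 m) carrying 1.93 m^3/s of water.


Cross-sectional area = W * d = 3.8 * 0.7 = 2.66 m^2
Velocity = Q / A = 1.93 / 2.66 = 0.725564 m/s

0.725564 m/s


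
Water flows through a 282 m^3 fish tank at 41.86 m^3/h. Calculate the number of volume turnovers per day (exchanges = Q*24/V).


Daily flow volume = 41.86 m^3/h * 24 h = 1004.64 m^3/day
Exchanges = daily flow / tank volume = 1004.64 / 282 = 3.56255 exchanges/day

3.56255 exchanges/day


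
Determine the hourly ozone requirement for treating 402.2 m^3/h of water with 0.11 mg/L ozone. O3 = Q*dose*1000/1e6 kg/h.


O3 demand (mg/h) = Q * dose * 1000 = 402.2 * 0.11 * 1000 = 44242 mg/h
Convert mg to kg: 44242 / 1e6 = 0.044242 kg/h

0.044242 kg/h


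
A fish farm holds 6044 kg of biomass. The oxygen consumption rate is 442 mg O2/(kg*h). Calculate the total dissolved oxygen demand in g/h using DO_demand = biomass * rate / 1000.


Total O2 consumption (mg/h) = 6044 kg * 442 mg/(kg*h) = 2671448 mg/h
Convert to g/h: 2671448 / 1000 = 2671.448 g/h

2671.448 g/h


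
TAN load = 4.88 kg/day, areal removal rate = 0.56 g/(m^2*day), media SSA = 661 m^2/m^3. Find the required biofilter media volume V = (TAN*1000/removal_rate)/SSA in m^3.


A = 4.88*1000 / 0.56 = 8714.2857 m^2
V = 8714.2857 / 661 = 13.1835

13.1835 m^3


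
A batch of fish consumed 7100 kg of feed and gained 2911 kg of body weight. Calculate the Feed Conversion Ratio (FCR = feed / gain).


FCR = feed consumed / weight gained
FCR = 7100 kg / 2911 kg = 2.43902

2.43902


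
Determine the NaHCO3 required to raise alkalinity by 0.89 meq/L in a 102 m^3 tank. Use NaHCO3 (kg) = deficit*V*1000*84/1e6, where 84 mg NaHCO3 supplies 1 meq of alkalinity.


Tank volume in L = 102 m^3 * 1000 = 102000 L
Total meq required = 0.89 meq/L * 102000 L = 90780 meq
NaHCO3 mass = 90780 meq * 84 mg/meq / 1e6 = 7.62552 kg

7.62552 kg


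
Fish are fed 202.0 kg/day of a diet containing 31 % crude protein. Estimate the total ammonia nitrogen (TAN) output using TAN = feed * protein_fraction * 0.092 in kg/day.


Protein in feed = 202.0 * 31/100 = 62.62 kg/day
TAN = protein * 0.092 = 62.62 * 0.092 = 5.76104 kg/day

5.76104 kg/day


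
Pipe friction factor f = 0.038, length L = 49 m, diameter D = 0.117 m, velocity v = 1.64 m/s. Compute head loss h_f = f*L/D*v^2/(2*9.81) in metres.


v^2 = 1.64^2 = 2.6896 m^2/s^2
L/D = 49/0.117 = 418.80342
h_f = f*(L/D)*v^2/(2g) = 0.038 * 418.80342 * 2.6896 / 19.62 = 2.18164 m

2.18164 m


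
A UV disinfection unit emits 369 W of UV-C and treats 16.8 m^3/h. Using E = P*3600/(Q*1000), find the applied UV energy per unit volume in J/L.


Energy delivered per hour = 369 W * 3600 s = 1328400 J/h
Volume treated per hour = 16.8 m^3/h * 1000 = 16800 L/h
dose = 1328400 / 16800 = 79.0714 J/L

79.0714 J/L


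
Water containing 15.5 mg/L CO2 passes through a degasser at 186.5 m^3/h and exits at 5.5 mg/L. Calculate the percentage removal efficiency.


CO2_out / CO2_in = 5.5 / 15.5 = 0.35483871
Fraction remaining = 0.35483871
efficiency = (1 - 0.35483871) * 100 = 64.5161 %

64.5161 %


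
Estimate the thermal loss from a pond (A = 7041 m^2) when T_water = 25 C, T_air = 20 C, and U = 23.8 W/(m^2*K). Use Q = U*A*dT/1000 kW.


Temperature difference dT = 25 - 20 = 5 K
Heat loss (W) = U * A * dT = 23.8 * 7041 * 5 = 837879 W
Convert to kW: 837879 / 1000 = 837.879 kW

837.879 kW


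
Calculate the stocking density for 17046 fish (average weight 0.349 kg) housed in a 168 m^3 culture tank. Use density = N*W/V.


Total biomass = 17046 fish * 0.349 kg = 5949.054 kg
Density = total biomass / volume = 5949.054 / 168 = 35.411 kg/m^3

35.411 kg/m^3


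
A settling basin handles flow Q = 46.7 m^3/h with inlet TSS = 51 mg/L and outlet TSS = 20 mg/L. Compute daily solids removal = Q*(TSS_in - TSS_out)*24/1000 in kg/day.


Concentration drop: TSS_in - TSS_out = 51 - 20 = 31 mg/L
Hourly solids removed = Q * dTSS = 46.7 m^3/h * 31 mg/L = 1447.7 g/h  (m^3/h * mg/L = g/h)
Daily solids removed = 1447.7 * 24 = 34744.8 g/day
Convert g to kg: 34744.8 / 1000 = 34.7448 kg/day

34.7448 kg/day


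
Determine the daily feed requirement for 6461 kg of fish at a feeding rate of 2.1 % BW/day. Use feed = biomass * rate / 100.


Feeding rate fraction = 2.1% / 100 = 0.021
Daily feed = 6461 kg * 0.021 = 135.681 kg/day

135.681 kg/day


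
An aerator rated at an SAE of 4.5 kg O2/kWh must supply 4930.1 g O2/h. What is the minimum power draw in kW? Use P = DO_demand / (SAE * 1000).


SAE in g O2/kWh = 4.5 * 1000 = 4500 g/kWh
P = DO_demand / SAE_g = 4930.1 / 4500 = 1.09558 kW

1.09558 kW


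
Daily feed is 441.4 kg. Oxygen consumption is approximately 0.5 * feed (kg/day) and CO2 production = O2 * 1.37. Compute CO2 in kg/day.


O2 = 441.4 * 0.5 = 220.7
CO2 = 220.7 * 1.37 = 302.359

302.359 kg/day


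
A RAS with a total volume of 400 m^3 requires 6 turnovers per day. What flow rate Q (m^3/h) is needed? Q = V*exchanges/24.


Daily recirculation volume = 400 m^3 * 6 = 2400 m^3/day
Flow rate Q = daily volume / 24 h = 2400 / 24 = 100 m^3/h

100 m^3/h


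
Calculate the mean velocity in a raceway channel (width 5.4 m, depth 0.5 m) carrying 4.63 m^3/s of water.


Cross-sectional area = W * d = 5.4 * 0.5 = 2.7 m^2
Velocity = Q / A = 4.63 / 2.7 = 1.71481 m/s

1.71481 m/s


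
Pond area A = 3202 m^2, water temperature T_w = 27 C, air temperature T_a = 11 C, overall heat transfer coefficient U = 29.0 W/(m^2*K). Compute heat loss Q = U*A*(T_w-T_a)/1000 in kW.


Temperature difference dT = 27 - 11 = 16 K
Heat loss (W) = U * A * dT = 29.0 * 3202 * 16 = 1485728 W
Convert to kW: 1485728 / 1000 = 1485.728 kW

1485.728 kW


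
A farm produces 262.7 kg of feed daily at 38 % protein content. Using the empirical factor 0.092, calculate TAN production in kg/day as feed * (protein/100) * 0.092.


Protein in feed = 262.7 * 38/100 = 99.826 kg/day
TAN = protein * 0.092 = 99.826 * 0.092 = 9.183992 kg/day

9.183992 kg/day


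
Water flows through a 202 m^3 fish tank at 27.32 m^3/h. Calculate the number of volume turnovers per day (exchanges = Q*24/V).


Daily flow volume = 27.32 m^3/h * 24 h = 655.68 m^3/day
Exchanges = daily flow / tank volume = 655.68 / 202 = 3.24594 exchanges/day

3.24594 exchanges/day


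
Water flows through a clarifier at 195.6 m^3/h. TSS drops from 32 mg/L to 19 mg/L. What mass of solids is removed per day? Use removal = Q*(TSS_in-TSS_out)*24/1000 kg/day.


Concentration drop: TSS_in - TSS_out = 32 - 19 = 13 mg/L
Hourly solids removed = Q * dTSS = 195.6 m^3/h * 13 mg/L = 2542.8 g/h  (m^3/h * mg/L = g/h)
Daily solids removed = 2542.8 * 24 = 61027.2 g/day
Convert g to kg: 61027.2 / 1000 = 61.0272 kg/day

61.0272 kg/day


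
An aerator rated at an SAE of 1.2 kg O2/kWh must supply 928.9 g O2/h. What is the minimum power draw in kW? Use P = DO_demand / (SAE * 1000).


SAE in g O2/kWh = 1.2 * 1000 = 1200 g/kWh
P = DO_demand / SAE_g = 928.9 / 1200 = 0.774083 kW

0.774083 kW


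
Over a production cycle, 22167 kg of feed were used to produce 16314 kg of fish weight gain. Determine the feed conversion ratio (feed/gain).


FCR = feed consumed / weight gained
FCR = 22167 kg / 16314 kg = 1.35877

1.35877


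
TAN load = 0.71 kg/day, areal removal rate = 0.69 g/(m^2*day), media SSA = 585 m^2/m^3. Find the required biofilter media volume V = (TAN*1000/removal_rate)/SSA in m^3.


A = 0.71*1000 / 0.69 = 1028.9855 m^2
V = 1028.9855 / 585 = 1.75895

1.75895 m^3


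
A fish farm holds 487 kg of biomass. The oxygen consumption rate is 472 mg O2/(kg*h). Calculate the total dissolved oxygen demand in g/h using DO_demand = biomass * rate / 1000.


Total O2 consumption (mg/h) = 487 kg * 472 mg/(kg*h) = 229864 mg/h
Convert to g/h: 229864 / 1000 = 229.864 g/h

229.864 g/h


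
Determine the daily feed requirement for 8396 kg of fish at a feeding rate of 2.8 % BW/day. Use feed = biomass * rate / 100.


Feeding rate fraction = 2.8% / 100 = 0.028
Daily feed = 8396 kg * 0.028 = 235.088 kg/day

235.088 kg/day


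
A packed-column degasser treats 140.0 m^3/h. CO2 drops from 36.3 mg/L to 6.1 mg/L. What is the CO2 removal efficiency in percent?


CO2_out / CO2_in = 6.1 / 36.3 = 0.16804408
Fraction remaining = 0.16804408
efficiency = (1 - 0.16804408) * 100 = 83.1956 %

83.1956 %


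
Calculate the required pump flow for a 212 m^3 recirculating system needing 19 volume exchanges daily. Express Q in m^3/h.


Daily recirculation volume = 212 m^3 * 19 = 4028 m^3/day
Flow rate Q = daily volume / 24 h = 4028 / 24 = 167.833 m^3/h

167.833 m^3/h


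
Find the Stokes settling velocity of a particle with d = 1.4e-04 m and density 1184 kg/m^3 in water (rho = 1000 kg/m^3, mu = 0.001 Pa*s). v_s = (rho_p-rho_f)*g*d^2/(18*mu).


Density difference: rho_p - rho_f = 1184 - 1000 = 184 kg/m^3
d^2 = (1.4e-04)^2 = 1.96e-08 m^2
Numerator = (rho_p - rho_f) * g * d^2 = 184 * 9.81 * 1.96e-08 = 3.5378784e-05
Denominator = 18 * mu = 18 * 0.001 = 0.018
v_s = 3.5378784e-05 / 0.018 = 0.00196549 m/s
Check: Re = rho_f * v_s * d / mu = 1000 * 0.00196549 * 1.4e-04 / 0.001 = 0.275 < 1, so Stokes' law applies.

0.00196549 m/s


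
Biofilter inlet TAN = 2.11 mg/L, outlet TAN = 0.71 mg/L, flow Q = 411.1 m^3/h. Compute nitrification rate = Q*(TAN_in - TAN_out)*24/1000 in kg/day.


Concentration drop: TAN_in - TAN_out = 2.11 - 0.71 = 1.4 mg/L
Hourly TAN removed = Q * dTAN = 411.1 m^3/h * 1.4 mg/L = 575.54 g/h  (m^3/h * mg/L = g/h)
Daily TAN removed = 575.54 * 24 = 13812.96 g/day
Convert to kg/day: 13812.96 / 1000 = 13.81296 kg/day

13.81296 kg/day


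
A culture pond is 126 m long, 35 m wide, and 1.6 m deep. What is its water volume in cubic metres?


Base area = L * W = 126 * 35 = 4410 m^2
Volume = area * depth = 4410 * 1.6 = 7056 m^3

7056 m^3


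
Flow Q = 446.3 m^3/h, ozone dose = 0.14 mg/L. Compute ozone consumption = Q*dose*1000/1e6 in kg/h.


O3 demand (mg/h) = Q * dose * 1000 = 446.3 * 0.14 * 1000 = 62482 mg/h
Convert mg to kg: 62482 / 1e6 = 0.062482 kg/h

0.062482 kg/h


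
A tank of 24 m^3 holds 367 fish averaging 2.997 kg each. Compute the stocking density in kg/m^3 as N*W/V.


Total biomass = 367 fish * 2.997 kg = 1099.899 kg
Density = total biomass / volume = 1099.899 / 24 = 45.8291 kg/m^3

45.8291 kg/m^3


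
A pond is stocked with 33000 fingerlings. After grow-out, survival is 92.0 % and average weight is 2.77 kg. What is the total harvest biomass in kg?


Survivors = 33000 * 92.0/100 = 30360 fish
Harvest biomass = survivors * W_f = 30360 * 2.77 = 84097.2 kg

84097.2 kg


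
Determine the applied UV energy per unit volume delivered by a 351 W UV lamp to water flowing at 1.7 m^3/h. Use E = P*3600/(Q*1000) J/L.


Energy delivered per hour = 351 W * 3600 s = 1263600 J/h
Volume treated per hour = 1.7 m^3/h * 1000 = 1700 L/h
dose = 1263600 / 1700 = 743.294 J/L

743.294 J/L


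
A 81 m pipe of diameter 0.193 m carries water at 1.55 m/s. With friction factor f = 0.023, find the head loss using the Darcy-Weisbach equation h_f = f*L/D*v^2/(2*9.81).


v^2 = 1.55^2 = 2.4025 m^2/s^2
L/D = 81/0.193 = 419.68912
h_f = f*(L/D)*v^2/(2g) = 0.023 * 419.68912 * 2.4025 / 19.62 = 1.18201 m

1.18201 m


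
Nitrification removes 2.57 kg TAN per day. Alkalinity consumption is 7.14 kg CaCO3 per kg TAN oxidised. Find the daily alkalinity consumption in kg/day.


Alkalinity factor: 7.14 kg CaCO3 consumed per kg TAN nitrified
alk = 2.57 kg TAN * 7.14 = 18.3498 kg CaCO3/day

18.3498 kg CaCO3/day


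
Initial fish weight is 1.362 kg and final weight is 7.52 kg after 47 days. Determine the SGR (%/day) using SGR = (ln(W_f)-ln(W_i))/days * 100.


ln(W_f) = ln(7.52) = 2.0175661
ln(W_i) = ln(1.362) = 0.30895421
ln(W_f) - ln(W_i) = 2.0175661 - 0.30895421 = 1.7086119
SGR = 1.7086119 / 47 * 100 = 3.63534 %/day

3.63534 %/day


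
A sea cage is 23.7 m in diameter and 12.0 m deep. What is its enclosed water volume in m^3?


r = d/2 = 23.7/2 = 11.85 m
Base area = pi*r^2 = pi*11.85^2 = 441.15029 m^2
Volume = 441.15029 * 12.0 = 5293.8 m^3

5293.8 m^3


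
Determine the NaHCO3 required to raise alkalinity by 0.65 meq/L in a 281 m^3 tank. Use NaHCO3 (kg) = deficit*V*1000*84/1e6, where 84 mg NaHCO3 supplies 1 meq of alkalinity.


Tank volume in L = 281 m^3 * 1000 = 281000 L
Total meq required = 0.65 meq/L * 281000 L = 182650 meq
NaHCO3 mass = 182650 meq * 84 mg/meq / 1e6 = 15.3426 kg

15.3426 kg


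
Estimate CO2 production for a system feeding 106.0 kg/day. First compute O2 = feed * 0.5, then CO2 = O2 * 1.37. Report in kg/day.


O2 = 106.0 * 0.5 = 53
CO2 = 53 * 1.37 = 72.61

72.61 kg/day


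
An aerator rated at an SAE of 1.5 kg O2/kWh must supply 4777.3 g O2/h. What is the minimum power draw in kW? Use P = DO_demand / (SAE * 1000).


SAE in g O2/kWh = 1.5 * 1000 = 1500 g/kWh
P = DO_demand / SAE_g = 4777.3 / 1500 = 3.18487 kW

3.18487 kW


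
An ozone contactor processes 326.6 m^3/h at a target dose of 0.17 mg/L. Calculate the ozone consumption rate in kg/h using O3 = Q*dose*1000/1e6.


O3 demand (mg/h) = Q * dose * 1000 = 326.6 * 0.17 * 1000 = 55522 mg/h
Convert mg to kg: 55522 / 1e6 = 0.055522 kg/h

0.055522 kg/h


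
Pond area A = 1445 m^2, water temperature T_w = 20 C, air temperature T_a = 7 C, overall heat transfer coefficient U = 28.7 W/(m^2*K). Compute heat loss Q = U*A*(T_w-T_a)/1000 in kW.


Temperature difference dT = 20 - 7 = 13 K
Heat loss (W) = U * A * dT = 28.7 * 1445 * 13 = 539129.5 W
Convert to kW: 539129.5 / 1000 = 539.1295 kW

539.1295 kW


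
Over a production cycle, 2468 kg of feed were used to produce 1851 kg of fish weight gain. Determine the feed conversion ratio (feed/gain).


FCR = feed consumed / weight gained
FCR = 2468 kg / 1851 kg = 1.33333

1.33333


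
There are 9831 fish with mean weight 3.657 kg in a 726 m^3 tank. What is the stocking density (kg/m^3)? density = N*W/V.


Total biomass = 9831 fish * 3.657 kg = 35951.967 kg
Density = total biomass / volume = 35951.967 / 726 = 49.5206 kg/m^3

49.5206 kg/m^3


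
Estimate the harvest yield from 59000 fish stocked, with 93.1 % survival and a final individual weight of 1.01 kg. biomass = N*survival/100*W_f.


Survivors = 59000 * 93.1/100 = 54929 fish
Harvest biomass = survivors * W_f = 54929 * 1.01 = 55478.29 kg

55478.29 kg


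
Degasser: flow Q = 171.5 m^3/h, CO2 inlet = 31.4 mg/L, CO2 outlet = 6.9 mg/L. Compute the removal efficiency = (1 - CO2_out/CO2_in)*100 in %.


CO2_out / CO2_in = 6.9 / 31.4 = 0.21974522
Fraction remaining = 0.21974522
efficiency = (1 - 0.21974522) * 100 = 78.0255 %

78.0255 %


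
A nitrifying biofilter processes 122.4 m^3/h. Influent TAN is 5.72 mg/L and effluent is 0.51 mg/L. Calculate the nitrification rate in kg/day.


Concentration drop: TAN_in - TAN_out = 5.72 - 0.51 = 5.21 mg/L
Hourly TAN removed = Q * dTAN = 122.4 m^3/h * 5.21 mg/L = 637.704 g/h  (m^3/h * mg/L = g/h)
Daily TAN removed = 637.704 * 24 = 15304.896 g/day
Convert to kg/day: 15304.896 / 1000 = 15.304896 kg/day

15.304896 kg/day


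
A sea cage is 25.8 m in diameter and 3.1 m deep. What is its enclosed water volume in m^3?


r = d/2 = 25.8/2 = 12.9 m
Base area = pi*r^2 = pi*12.9^2 = 522.79243 m^2
Volume = 522.79243 * 3.1 = 1620.66 m^3

1620.66 m^3


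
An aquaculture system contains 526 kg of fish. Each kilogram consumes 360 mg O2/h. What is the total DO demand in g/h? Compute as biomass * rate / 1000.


Total O2 consumption (mg/h) = 526 kg * 360 mg/(kg*h) = 189360 mg/h
Convert to g/h: 189360 / 1000 = 189.36 g/h

189.36 g/h


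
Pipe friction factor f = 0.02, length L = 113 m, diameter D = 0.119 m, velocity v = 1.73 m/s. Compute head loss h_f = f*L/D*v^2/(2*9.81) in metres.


v^2 = 1.73^2 = 2.9929 m^2/s^2
L/D = 113/0.119 = 949.57983
h_f = f*(L/D)*v^2/(2g) = 0.02 * 949.57983 * 2.9929 / 19.62 = 2.89704 m

2.89704 m


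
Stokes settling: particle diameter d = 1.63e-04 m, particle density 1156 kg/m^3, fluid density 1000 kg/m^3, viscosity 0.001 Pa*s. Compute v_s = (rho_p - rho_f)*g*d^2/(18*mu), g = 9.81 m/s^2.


Density difference: rho_p - rho_f = 1156 - 1000 = 156 kg/m^3
d^2 = (1.63e-04)^2 = 2.6569e-08 m^2
Numerator = (rho_p - rho_f) * g * d^2 = 156 * 9.81 * 2.6569e-08 = 4.0660135e-05
Denominator = 18 * mu = 18 * 0.001 = 0.018
v_s = 4.0660135e-05 / 0.018 = 0.0022589 m/s
Check: Re = rho_f * v_s * d / mu = 1000 * 0.0022589 * 1.63e-04 / 0.001 = 0.368 < 1, so Stokes' law applies.

0.0022589 m/s


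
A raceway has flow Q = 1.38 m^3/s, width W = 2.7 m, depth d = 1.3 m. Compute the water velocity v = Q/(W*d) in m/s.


Cross-sectional area = W * d = 2.7 * 1.3 = 3.51 m^2
Velocity = Q / A = 1.38 / 3.51 = 0.393162 m/s

0.393162 m/s


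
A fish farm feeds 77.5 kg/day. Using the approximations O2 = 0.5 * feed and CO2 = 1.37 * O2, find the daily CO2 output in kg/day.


O2 = 77.5 * 0.5 = 38.75
CO2 = 38.75 * 1.37 = 53.0875

53.0875 kg/day


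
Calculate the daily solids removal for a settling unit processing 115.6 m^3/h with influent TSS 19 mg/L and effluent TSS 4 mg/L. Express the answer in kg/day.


Concentration drop: TSS_in - TSS_out = 19 - 4 = 15 mg/L
Hourly solids removed = Q * dTSS = 115.6 m^3/h * 15 mg/L = 1734 g/h  (m^3/h * mg/L = g/h)
Daily solids removed = 1734 * 24 = 41616 g/day
Convert g to kg: 41616 / 1000 = 41.616 kg/day

41.616 kg/day


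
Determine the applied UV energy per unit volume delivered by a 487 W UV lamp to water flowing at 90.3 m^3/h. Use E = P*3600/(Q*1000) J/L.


Energy delivered per hour = 487 W * 3600 s = 1753200 J/h
Volume treated per hour = 90.3 m^3/h * 1000 = 90300 L/h
dose = 1753200 / 90300 = 19.4153 J/L

19.4153 J/L


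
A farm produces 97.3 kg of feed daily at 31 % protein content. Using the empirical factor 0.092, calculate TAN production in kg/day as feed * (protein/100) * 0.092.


Protein in feed = 97.3 * 31/100 = 30.163 kg/day
TAN = protein * 0.092 = 30.163 * 0.092 = 2.774996 kg/day

2.774996 kg/day


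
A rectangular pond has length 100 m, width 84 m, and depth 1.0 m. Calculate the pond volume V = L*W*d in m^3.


Base area = L * W = 100 * 84 = 8400 m^2
Volume = area * depth = 8400 * 1.0 = 8400 m^3

8400 m^3


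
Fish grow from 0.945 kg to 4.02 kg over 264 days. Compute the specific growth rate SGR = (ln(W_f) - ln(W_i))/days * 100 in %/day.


ln(W_f) = ln(4.02) = 1.3912819
ln(W_i) = ln(0.945) = -0.056570351
ln(W_f) - ln(W_i) = 1.3912819 - -0.056570351 = 1.4478523
SGR = 1.4478523 / 264 * 100 = 0.548429 %/day

0.548429 %/day


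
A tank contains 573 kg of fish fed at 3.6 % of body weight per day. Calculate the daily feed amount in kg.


Feeding rate fraction = 3.6% / 100 = 0.036
Daily feed = 573 kg * 0.036 = 20.628 kg/day

20.628 kg/day


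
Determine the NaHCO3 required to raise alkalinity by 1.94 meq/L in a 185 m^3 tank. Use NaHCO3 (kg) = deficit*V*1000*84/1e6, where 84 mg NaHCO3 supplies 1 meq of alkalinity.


Tank volume in L = 185 m^3 * 1000 = 185000 L
Total meq required = 1.94 meq/L * 185000 L = 358900 meq
NaHCO3 mass = 358900 meq * 84 mg/meq / 1e6 = 30.1476 kg

30.1476 kg


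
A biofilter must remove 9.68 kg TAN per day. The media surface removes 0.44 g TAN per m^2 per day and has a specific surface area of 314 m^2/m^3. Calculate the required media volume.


A = 9.68*1000 / 0.44 = 22000 m^2
V = 22000 / 314 = 70.0637

70.0637 m^3


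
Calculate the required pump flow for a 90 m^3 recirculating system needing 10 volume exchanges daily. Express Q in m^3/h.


Daily recirculation volume = 90 m^3 * 10 = 900 m^3/day
Flow rate Q = daily volume / 24 h = 900 / 24 = 37.5 m^3/h

37.5 m^3/h


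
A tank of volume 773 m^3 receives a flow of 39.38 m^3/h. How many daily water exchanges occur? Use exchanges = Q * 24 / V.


Daily flow volume = 39.38 m^3/h * 24 h = 945.12 m^3/day
Exchanges = daily flow / tank volume = 945.12 / 773 = 1.22266 exchanges/day

1.22266 exchanges/day


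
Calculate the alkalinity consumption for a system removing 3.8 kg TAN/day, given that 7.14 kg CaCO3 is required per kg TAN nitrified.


Alkalinity factor: 7.14 kg CaCO3 consumed per kg TAN nitrified
alk = 3.8 kg TAN * 7.14 = 27.132 kg CaCO3/day

27.132 kg CaCO3/day


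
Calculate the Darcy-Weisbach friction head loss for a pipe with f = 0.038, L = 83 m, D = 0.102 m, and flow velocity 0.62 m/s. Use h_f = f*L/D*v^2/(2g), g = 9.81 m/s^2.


v^2 = 0.62^2 = 0.3844 m^2/s^2
L/D = 83/0.102 = 813.72549
h_f = f*(L/D)*v^2/(2g) = 0.038 * 813.72549 * 0.3844 / 19.62 = 0.605823 m

0.605823 m


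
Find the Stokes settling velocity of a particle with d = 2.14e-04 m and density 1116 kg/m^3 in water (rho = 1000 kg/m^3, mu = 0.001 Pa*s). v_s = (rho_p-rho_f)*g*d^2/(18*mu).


Density difference: rho_p - rho_f = 1116 - 1000 = 116 kg/m^3
d^2 = (2.14e-04)^2 = 4.5796e-08 m^2
Numerator = (rho_p - rho_f) * g * d^2 = 116 * 9.81 * 4.5796e-08 = 5.2114016e-05
Denominator = 18 * mu = 18 * 0.001 = 0.018
v_s = 5.2114016e-05 / 0.018 = 0.00289522 m/s
Check: Re = rho_f * v_s * d / mu = 1000 * 0.00289522 * 2.14e-04 / 0.001 = 0.62 < 1, so Stokes' law applies.

0.00289522 m/s


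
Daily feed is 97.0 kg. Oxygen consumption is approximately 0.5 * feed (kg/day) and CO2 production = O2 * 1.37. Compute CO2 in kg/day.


O2 = 97.0 * 0.5 = 48.5
CO2 = 48.5 * 1.37 = 66.445

66.445 kg/day


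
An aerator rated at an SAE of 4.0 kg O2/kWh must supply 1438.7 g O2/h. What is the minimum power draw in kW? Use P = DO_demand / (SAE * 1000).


SAE in g O2/kWh = 4.0 * 1000 = 4000 g/kWh
P = DO_demand / SAE_g = 1438.7 / 4000 = 0.359675 kW

0.359675 kW


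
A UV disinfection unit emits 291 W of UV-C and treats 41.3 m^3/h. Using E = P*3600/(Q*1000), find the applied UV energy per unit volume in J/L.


Energy delivered per hour = 291 W * 3600 s = 1047600 J/h
Volume treated per hour = 41.3 m^3/h * 1000 = 41300 L/h
dose = 1047600 / 41300 = 25.3656 J/L

25.3656 J/L


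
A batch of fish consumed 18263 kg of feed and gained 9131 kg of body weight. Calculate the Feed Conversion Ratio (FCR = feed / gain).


FCR = feed consumed / weight gained
FCR = 18263 kg / 9131 kg = 2.00011

2.00011


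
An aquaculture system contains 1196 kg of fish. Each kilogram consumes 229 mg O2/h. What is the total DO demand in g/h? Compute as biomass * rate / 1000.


Total O2 consumption (mg/h) = 1196 kg * 229 mg/(kg*h) = 273884 mg/h
Convert to g/h: 273884 / 1000 = 273.884 g/h

273.884 g/h


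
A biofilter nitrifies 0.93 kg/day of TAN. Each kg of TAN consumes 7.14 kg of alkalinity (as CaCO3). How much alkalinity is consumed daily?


Alkalinity factor: 7.14 kg CaCO3 consumed per kg TAN nitrified
alk = 0.93 kg TAN * 7.14 = 6.6402 kg CaCO3/day

6.6402 kg CaCO3/day


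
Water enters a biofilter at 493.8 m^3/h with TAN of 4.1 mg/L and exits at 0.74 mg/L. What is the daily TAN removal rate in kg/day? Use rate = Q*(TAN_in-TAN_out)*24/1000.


Concentration drop: TAN_in - TAN_out = 4.1 - 0.74 = 3.36 mg/L
Hourly TAN removed = Q * dTAN = 493.8 m^3/h * 3.36 mg/L = 1659.168 g/h  (m^3/h * mg/L = g/h)
Daily TAN removed = 1659.168 * 24 = 39820.032 g/day
Convert to kg/day: 39820.032 / 1000 = 39.820032 kg/day

39.820032 kg/day


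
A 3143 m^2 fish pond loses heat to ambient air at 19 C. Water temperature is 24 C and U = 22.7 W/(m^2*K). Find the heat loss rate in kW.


Temperature difference dT = 24 - 19 = 5 K
Heat loss (W) = U * A * dT = 22.7 * 3143 * 5 = 356730.5 W
Convert to kW: 356730.5 / 1000 = 356.7305 kW

356.7305 kW


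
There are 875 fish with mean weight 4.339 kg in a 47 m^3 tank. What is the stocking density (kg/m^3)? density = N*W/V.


Total biomass = 875 fish * 4.339 kg = 3796.625 kg
Density = total biomass / volume = 3796.625 / 47 = 80.7793 kg/m^3

80.7793 kg/m^3


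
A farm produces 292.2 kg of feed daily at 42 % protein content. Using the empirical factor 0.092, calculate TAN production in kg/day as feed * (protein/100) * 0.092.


Protein in feed = 292.2 * 42/100 = 122.724 kg/day
TAN = protein * 0.092 = 122.724 * 0.092 = 11.290608 kg/day

11.290608 kg/day


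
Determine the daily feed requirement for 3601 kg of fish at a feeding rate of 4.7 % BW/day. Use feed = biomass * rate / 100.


Feeding rate fraction = 4.7% / 100 = 0.047
Daily feed = 3601 kg * 0.047 = 169.247 kg/day

169.247 kg/day


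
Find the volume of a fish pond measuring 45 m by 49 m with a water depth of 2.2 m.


Base area = L * W = 45 * 49 = 2205 m^2
Volume = area * depth = 2205 * 2.2 = 4851 m^3

4851 m^3


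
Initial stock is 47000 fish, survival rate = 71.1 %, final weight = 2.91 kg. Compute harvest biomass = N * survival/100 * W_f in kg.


Survivors = 47000 * 71.1/100 = 33417 fish
Harvest biomass = survivors * W_f = 33417 * 2.91 = 97243.47 kg

97243.47 kg


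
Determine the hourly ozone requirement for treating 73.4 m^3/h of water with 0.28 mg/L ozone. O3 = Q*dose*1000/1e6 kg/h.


O3 demand (mg/h) = Q * dose * 1000 = 73.4 * 0.28 * 1000 = 20552 mg/h
Convert mg to kg: 20552 / 1e6 = 0.020552 kg/h

0.020552 kg/h


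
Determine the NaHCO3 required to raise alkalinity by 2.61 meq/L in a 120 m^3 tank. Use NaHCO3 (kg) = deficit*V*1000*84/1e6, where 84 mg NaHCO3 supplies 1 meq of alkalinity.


Tank volume in L = 120 m^3 * 1000 = 120000 L
Total meq required = 2.61 meq/L * 120000 L = 313200 meq
NaHCO3 mass = 313200 meq * 84 mg/meq / 1e6 = 26.3088 kg

26.3088 kg


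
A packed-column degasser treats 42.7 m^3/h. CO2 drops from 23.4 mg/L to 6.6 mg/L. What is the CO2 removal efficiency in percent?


CO2_out / CO2_in = 6.6 / 23.4 = 0.28205128
Fraction remaining = 0.28205128
efficiency = (1 - 0.28205128) * 100 = 71.7949 %

71.7949 %


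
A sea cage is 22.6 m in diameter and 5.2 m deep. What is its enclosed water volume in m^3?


r = d/2 = 22.6/2 = 11.3 m
Base area = pi*r^2 = pi*11.3^2 = 401.14997 m^2
Volume = 401.14997 * 5.2 = 2085.98 m^3

2085.98 m^3


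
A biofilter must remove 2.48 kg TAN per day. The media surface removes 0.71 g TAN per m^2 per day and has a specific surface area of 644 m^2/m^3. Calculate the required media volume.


A = 2.48*1000 / 0.71 = 3492.9577 m^2
V = 3492.9577 / 644 = 5.42385

5.42385 m^3


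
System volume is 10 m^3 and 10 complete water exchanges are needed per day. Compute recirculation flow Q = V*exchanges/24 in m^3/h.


Daily recirculation volume = 10 m^3 * 10 = 100 m^3/day
Flow rate Q = daily volume / 24 h = 100 / 24 = 4.16667 m^3/h

4.16667 m^3/h


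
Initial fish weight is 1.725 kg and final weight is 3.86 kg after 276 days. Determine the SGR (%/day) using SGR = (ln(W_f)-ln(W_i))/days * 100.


ln(W_f) = ln(3.86) = 1.3506672
ln(W_i) = ln(1.725) = 0.54522705
ln(W_f) - ln(W_i) = 1.3506672 - 0.54522705 = 0.80544015
SGR = 0.80544015 / 276 * 100 = 0.291826 %/day

0.291826 %/day


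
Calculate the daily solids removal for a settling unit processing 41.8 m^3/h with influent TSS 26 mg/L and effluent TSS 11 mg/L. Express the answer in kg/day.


Concentration drop: TSS_in - TSS_out = 26 - 11 = 15 mg/L
Hourly solids removed = Q * dTSS = 41.8 m^3/h * 15 mg/L = 627 g/h  (m^3/h * mg/L = g/h)
Daily solids removed = 627 * 24 = 15048 g/day
Convert g to kg: 15048 / 1000 = 15.048 kg/day

15.048 kg/day


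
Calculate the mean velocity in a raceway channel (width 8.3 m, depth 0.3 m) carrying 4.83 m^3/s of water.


Cross-sectional area = W * d = 8.3 * 0.3 = 2.49 m^2
Velocity = Q / A = 4.83 / 2.49 = 1.93976 m/s

1.93976 m/s


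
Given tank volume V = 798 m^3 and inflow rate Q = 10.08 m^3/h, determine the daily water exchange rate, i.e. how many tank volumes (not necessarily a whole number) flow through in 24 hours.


Daily flow volume = 10.08 m^3/h * 24 h = 241.92 m^3/day
Exchanges = daily flow / tank volume = 241.92 / 798 = 0.303158 exchanges/day

0.303158 exchanges/day


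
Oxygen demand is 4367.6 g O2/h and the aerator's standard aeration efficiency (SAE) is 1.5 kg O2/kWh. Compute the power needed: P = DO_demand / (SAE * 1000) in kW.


SAE in g O2/kWh = 1.5 * 1000 = 1500 g/kWh
P = DO_demand / SAE_g = 4367.6 / 1500 = 2.91173 kW

2.91173 kW


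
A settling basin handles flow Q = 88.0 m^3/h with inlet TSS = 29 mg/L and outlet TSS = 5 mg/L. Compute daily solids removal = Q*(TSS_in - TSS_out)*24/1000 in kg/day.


Concentration drop: TSS_in - TSS_out = 29 - 5 = 24 mg/L
Hourly solids removed = Q * dTSS = 88.0 m^3/h * 24 mg/L = 2112 g/h  (m^3/h * mg/L = g/h)
Daily solids removed = 2112 * 24 = 50688 g/day
Convert g to kg: 50688 / 1000 = 50.688 kg/day

50.688 kg/day


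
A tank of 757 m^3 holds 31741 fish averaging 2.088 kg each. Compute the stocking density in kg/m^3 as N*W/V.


Total biomass = 31741 fish * 2.088 kg = 66275.208 kg
Density = total biomass / volume = 66275.208 / 757 = 87.5498 kg/m^3

87.5498 kg/m^3


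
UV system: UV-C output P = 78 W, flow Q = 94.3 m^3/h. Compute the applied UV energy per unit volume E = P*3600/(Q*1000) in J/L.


Energy delivered per hour = 78 W * 3600 s = 280800 J/h
Volume treated per hour = 94.3 m^3/h * 1000 = 94300 L/h
dose = 280800 / 94300 = 2.97773 J/L

2.97773 J/L


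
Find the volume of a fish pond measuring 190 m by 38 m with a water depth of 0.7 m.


Base area = L * W = 190 * 38 = 7220 m^2
Volume = area * depth = 7220 * 0.7 = 5054 m^3

5054 m^3


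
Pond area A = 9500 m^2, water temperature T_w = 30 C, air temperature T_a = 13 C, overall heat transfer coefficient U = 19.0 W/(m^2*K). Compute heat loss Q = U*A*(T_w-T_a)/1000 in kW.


Temperature difference dT = 30 - 13 = 17 K
Heat loss (W) = U * A * dT = 19.0 * 9500 * 17 = 3068500 W
Convert to kW: 3068500 / 1000 = 3068.5 kW

3068.5 kW


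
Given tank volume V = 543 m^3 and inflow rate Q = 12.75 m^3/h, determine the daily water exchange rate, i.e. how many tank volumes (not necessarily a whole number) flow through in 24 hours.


Daily flow volume = 12.75 m^3/h * 24 h = 306 m^3/day
Exchanges = daily flow / tank volume = 306 / 543 = 0.563536 exchanges/day

0.563536 exchanges/day


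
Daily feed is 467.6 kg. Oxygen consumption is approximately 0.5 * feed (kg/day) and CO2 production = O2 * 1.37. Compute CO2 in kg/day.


O2 = 467.6 * 0.5 = 233.8
CO2 = 233.8 * 1.37 = 320.306

320.306 kg/day


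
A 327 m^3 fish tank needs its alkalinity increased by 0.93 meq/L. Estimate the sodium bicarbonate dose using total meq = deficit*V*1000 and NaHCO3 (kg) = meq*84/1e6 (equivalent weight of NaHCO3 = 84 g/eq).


Tank volume in L = 327 m^3 * 1000 = 327000 L
Total meq required = 0.93 meq/L * 327000 L = 304110 meq
NaHCO3 mass = 304110 meq * 84 mg/meq / 1e6 = 25.5452 kg

25.5452 kg
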